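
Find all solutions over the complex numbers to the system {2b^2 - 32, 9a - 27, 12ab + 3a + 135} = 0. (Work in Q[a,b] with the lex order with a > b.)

{(3, -4)}

Compute a lex Gröbner basis by Buchberger's algorithm.
f_1 = 2b^2 - 32, LT = b^2.
f_2 = 9a - 27, LT = a.
f_3 = 12ab + 3a + 135, LT = ab.

S(f_1,f_3): lcm = ab^2. S = -1/4ab - 16a - 45/4b.
  leading term ab: subtract (-1/36b)·f_2 from -1/4ab - 16a - 45/4b → -16a - 12b
  leading term a: subtract (-16/9)·f_2 from -16a - 12b → -12b - 48
  leading term b: no divisor's leading term divides it; move -12b to the remainder.
  leading term 1: no divisor's leading term divides it; move -48 to the remainder.
  remainder -12b - 48 ≠ 0; add h_4 = -12b - 48 to the basis.

The other S-polynomials (S(f_1,f_2), S(f_2,f_3), S(f_1,h_4), S(f_2,h_4), S(f_3,h_4)) all reduce to 0 modulo the current basis, so we have a Gröbner basis.
Inter-reduce: drop elements whose leading term is divisible by another's, tail-reduce, and make monic.
Reduced Gröbner basis: {a - 3, b + 4}.

Elimination: the polynomial b + 4 lies in the elimination ideal for b, so b ∈ {-4}. For each such b, the remaining basis elements (now univariate) give the rest of the solution.
  b = -4: the earlier basis element becomes a - 3 = 0, giving a = 3 — point (3, -4).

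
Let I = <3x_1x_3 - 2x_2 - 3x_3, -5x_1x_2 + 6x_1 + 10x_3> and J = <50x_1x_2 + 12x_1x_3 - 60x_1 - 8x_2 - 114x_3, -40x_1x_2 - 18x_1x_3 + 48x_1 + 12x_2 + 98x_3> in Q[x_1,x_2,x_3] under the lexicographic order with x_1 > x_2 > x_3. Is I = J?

Since reduced Gröbner bases are canonical representatives of ideals under a given ordering, it suffices to compute and compare them.
Buchberger on the first generating set:
f_1 = 3x_1x_3 - 2x_2 - 3x_3, LT = x_1x_3.
f_2 = -5x_1x_2 + 6x_1 + 10x_3, LT = x_1x_2.

S(f_1,f_2): lcm = x_1x_2x_3. S = 6/5x_1x_3 - 2/3x_2^2 - x_2x_3 + 2x_3^2.
  leading term x_1x_3: subtract (2/5)·f_1 from 6/5x_1x_3 - 2/3x_2^2 - x_2x_3 + 2x_3^2 → -2/3x_2^2 - x_2x_3 + 4/5x_2 + 2x_3^2 + 6/5x_3
  leading term x_2^2: no divisor's leading term divides it; move -2/3x_2^2 to the remainder.
  leading term x_2x_3: no divisor's leading term divides it; move -x_2x_3 to the remainder.
  leading term x_2: no divisor's leading term divides it; move 4/5x_2 to the remainder.
  leading term x_3^2: no divisor's leading term divides it; move 2x_3^2 to the remainder.
  leading term x_3: no divisor's leading term divides it; move 6/5x_3 to the remainder.
  remainder -2/3x_2^2 - x_2x_3 + 4/5x_2 + 2x_3^2 + 6/5x_3 ≠ 0; add g_3 = -2/3x_2^2 - x_2x_3 + 4/5x_2 + 2x_3^2 + 6/5x_3 to the basis.

The other S-polynomials (S(f_1,g_3), S(f_2,g_3)) all reduce to 0 modulo the current basis, so we have a Gröbner basis.
Inter-reduce: drop elements whose leading term is divisible by another's, tail-reduce, and make monic.
Reduced Gröbner basis: {x_1x_2 - 6/5x_1 - 2x_3, x_1x_3 - 2/3x_2 - x_3, x_2^2 + 3/2x_2x_3 - 6/5x_2 - 3x_3^2 - 9/5x_3}.

Buchberger on the second generating set:
h_1 = 50x_1x_2 + 12x_1x_3 - 60x_1 - 8x_2 - 114x_3, LT = x_1x_2.
h_2 = -40x_1x_2 - 18x_1x_3 + 48x_1 + 12x_2 + 98x_3, LT = x_1x_2.

S(h_1,h_2): lcm = x_1x_2. S = -21/100x_1x_3 + 7/50x_2 + 17/100x_3.
  leading term x_1x_3: no divisor's leading term divides it; move -21/100x_1x_3 to the remainder.
  leading term x_2: no divisor's leading term divides it; move 7/50x_2 to the remainder.
  leading term x_3: no divisor's leading term divides it; move 17/100x_3 to the remainder.
  remainder -21/100x_1x_3 + 7/50x_2 + 17/100x_3 ≠ 0; add k_3 = -21/100x_1x_3 + 7/50x_2 + 17/100x_3 to the basis.

S(h_1,k_3): lcm = x_1x_2x_3. S = 6/25x_1x_3^2 - 6/5x_1x_3 + 2/3x_2^2 + 341/525x_2x_3 - 57/25x_3^2.
  leading term x_1x_3^2: subtract (-8/7x_3)·k_3 from 6/25x_1x_3^2 - 6/5x_1x_3 + 2/3x_2^2 + 341/525x_2x_3 - 57/25x_3^2 → -6/5x_1x_3 + 2/3x_2^2 + 17/21x_2x_3 - 73/35x_3^2
  leading term x_1x_3: subtract (40/7)·k_3 from -6/5x_1x_3 + 2/3x_2^2 + 17/21x_2x_3 - 73/35x_3^2 → 2/3x_2^2 + 17/21x_2x_3 - 4/5x_2 - 73/35x_3^2 - 34/35x_3
  leading term x_2^2: no divisor's leading term divides it; move 2/3x_2^2 to the remainder.
  leading term x_2x_3: no divisor's leading term divides it; move 17/21x_2x_3 to the remainder.
  leading term x_2: no divisor's leading term divides it; move -4/5x_2 to the remainder.
  leading term x_3^2: no divisor's leading term divides it; move -73/35x_3^2 to the remainder.
  leading term x_3: no divisor's leading term divides it; move -34/35x_3 to the remainder.
  remainder 2/3x_2^2 + 17/21x_2x_3 - 4/5x_2 - 73/35x_3^2 - 34/35x_3 ≠ 0; add k_4 = 2/3x_2^2 + 17/21x_2x_3 - 4/5x_2 - 73/35x_3^2 - 34/35x_3 to the basis.

The other S-polynomials (S(h_2,k_3), S(h_1,k_4), S(h_2,k_4), S(k_3,k_4)) all reduce to 0 modulo the current basis, so we have a Gröbner basis.
Inter-reduce: drop elements whose leading term is divisible by another's, tail-reduce, and make monic.
Reduced Gröbner basis: {x_1x_2 - 6/5x_1 - 73/35x_3, x_1x_3 - 2/3x_2 - 17/21x_3, x_2^2 + 17/14x_2x_3 - 6/5x_2 - 219/70x_3^2 - 51/35x_3}.

The bases are distinct; the ideals are different.

No, the ideals differ.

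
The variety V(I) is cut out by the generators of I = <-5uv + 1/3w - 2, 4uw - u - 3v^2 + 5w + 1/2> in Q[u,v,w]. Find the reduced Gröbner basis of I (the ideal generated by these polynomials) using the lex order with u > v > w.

This is the nonlinear analogue of row-reducing a linear system.

f_1 = -5uv + 1/3w - 2, LT = uv.
f_2 = 4uw - u - 3v^2 + 5w + 1/2, LT = uw.

S(f_1,f_2): lcm = uvw. S = 1/4uv + 3/4v^3 - 5/4vw - 1/8v - 1/15w^2 + 2/5w.
  leading term uv: subtract (-1/20)·f_1 from 1/4uv + 3/4v^3 - 5/4vw - 1/8v - 1/15w^2 + 2/5w → 3/4v^3 - 5/4vw - 1/8v - 1/15w^2 + 5/12w - 1/10
  leading term v^3: no divisor's leading term divides it; move 3/4v^3 to the remainder.
  leading term vw: no divisor's leading term divides it; move -5/4vw to the remainder.
  leading term v: no divisor's leading term divides it; move -1/8v to the remainder.
  leading term w^2: no divisor's leading term divides it; move -1/15w^2 to the remainder.
  leading term w: no divisor's leading term divides it; move 5/12w to the remainder.
  leading term 1: no divisor's leading term divides it; move -1/10 to the remainder.
  remainder 3/4v^3 - 5/4vw - 1/8v - 1/15w^2 + 5/12w - 1/10 ≠ 0; add g_3 = 3/4v^3 - 5/4vw - 1/8v - 1/15w^2 + 5/12w - 1/10 to the basis.

S(f_1,g_3): lcm = uv^3. S = 5/3uvw + 1/6uv + 4/45uw^2 - 5/9uw + 2/15u - 1/15v^2w + 2/5v^2.
  leading term uvw: subtract (-1/3w)·f_1 from 5/3uvw + 1/6uv + 4/45uw^2 - 5/9uw + 2/15u - 1/15v^2w + 2/5v^2 → 1/6uv + 4/45uw^2 - 5/9uw + 2/15u - 1/15v^2w + 2/5v^2 + 1/9w^2 - 2/3w
  leading term uv: subtract (-1/30)·f_1 from 1/6uv + 4/45uw^2 - 5/9uw + 2/15u - 1/15v^2w + 2/5v^2 + 1/9w^2 - 2/3w → 4/45uw^2 - 5/9uw + 2/15u - 1/15v^2w + 2/5v^2 + 1/9w^2 - 59/90w - 1/15
  leading term uw^2: subtract (1/45w)·f_2 from 4/45uw^2 - 5/9uw + 2/15u - 1/15v^2w + 2/5v^2 + 1/9w^2 - 59/90w - 1/15 → -8/15uw + 2/15u + 2/5v^2 - 2/3w - 1/15
  leading term uw: subtract (-2/15)·f_2 from -8/15uw + 2/15u + 2/5v^2 - 2/3w - 1/15 → 0
  remainder 0.

S(f_2,g_3): leading monomials are coprime, so the S-polynomial reduces to 0 (Buchberger's first criterion).
Every S-polynomial of the final basis reduces to 0, so we have a Gröbner basis.

G = {uv - 1/15w + 2/5, uw - 1/4u - 3/4v^2 + 5/4w + 1/8, v^3 - 5/3vw - 1/6v - 4/45w^2 + 5/9w - 2/15}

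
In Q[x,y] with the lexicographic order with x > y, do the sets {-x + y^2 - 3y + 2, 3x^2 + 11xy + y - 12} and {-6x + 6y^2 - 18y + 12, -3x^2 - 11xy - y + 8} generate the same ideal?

No, the ideals differ.

Since reduced Gröbner bases are canonical representatives of ideals under a given ordering, it suffices to compute and compare them.
Buchberger on the first generating set:
f_1 = -x + y^2 - 3y + 2, LT = x.
f_2 = 3x^2 + 11xy + y - 12, LT = x^2.

S(f_1,f_2): lcm = x^2. S = -xy^2 - 2/3xy - 2x - 1/3y + 4.
  leading term xy^2: subtract (y^2)·f_1 from -xy^2 - 2/3xy - 2x - 1/3y + 4 → -2/3xy - 2x - y^4 + 3y^3 - 2y^2 - 1/3y + 4
  leading term xy: subtract (2/3y)·f_1 from -2/3xy - 2x - y^4 + 3y^3 - 2y^2 - 1/3y + 4 → -2x - y^4 + 7/3y^3 - 5/3y + 4
  leading term x: subtract (2)·f_1 from -2x - y^4 + 7/3y^3 - 5/3y + 4 → -y^4 + 7/3y^3 - 2y^2 + 13/3y
  leading term y^4: no divisor's leading term divides it; move -y^4 to the remainder.
  leading term y^3: no divisor's leading term divides it; move 7/3y^3 to the remainder.
  leading term y^2: no divisor's leading term divides it; move -2y^2 to the remainder.
  leading term y: no divisor's leading term divides it; move 13/3y to the remainder.
  remainder -y^4 + 7/3y^3 - 2y^2 + 13/3y ≠ 0; add g_3 = -y^4 + 7/3y^3 - 2y^2 + 13/3y to the basis.

S(f_1,g_3): leading monomials are coprime, so the S-polynomial reduces to 0 (Buchberger's first criterion).
S(f_2,g_3): leading monomials are coprime, so the S-polynomial reduces to 0 (Buchberger's first criterion).
Every S-polynomial of the final basis reduces to 0, so we have a Gröbner basis.
Inter-reduce: drop elements whose leading term is divisible by another's, tail-reduce, and make monic.
Reduced Gröbner basis: {x - y^2 + 3y - 2, y^4 - 7/3y^3 + 2y^2 - 13/3y}.

Buchberger on the second generating set:
h_1 = -6x + 6y^2 - 18y + 12, LT = x.
h_2 = -3x^2 - 11xy - y + 8, LT = x^2.

S(h_1,h_2): lcm = x^2. S = -xy^2 - 2/3xy - 2x - 1/3y + 8/3.
  leading term xy^2: subtract (1/6y^2)·h_1 from -xy^2 - 2/3xy - 2x - 1/3y + 8/3 → -2/3xy - 2x - y^4 + 3y^3 - 2y^2 - 1/3y + 8/3
  leading term xy: subtract (1/9y)·h_1 from -2/3xy - 2x - y^4 + 3y^3 - 2y^2 - 1/3y + 8/3 → -2x - y^4 + 7/3y^3 - 5/3y + 8/3
  leading term x: subtract (1/3)·h_1 from -2x - y^4 + 7/3y^3 - 5/3y + 8/3 → -y^4 + 7/3y^3 - 2y^2 + 13/3y - 4/3
  leading term y^4: no divisor's leading term divides it; move -y^4 to the remainder.
  leading term y^3: no divisor's leading term divides it; move 7/3y^3 to the remainder.
  leading term y^2: no divisor's leading term divides it; move -2y^2 to the remainder.
  leading term y: no divisor's leading term divides it; move 13/3y to the remainder.
  leading term 1: no divisor's leading term divides it; move -4/3 to the remainder.
  remainder -y^4 + 7/3y^3 - 2y^2 + 13/3y - 4/3 ≠ 0; add k_3 = -y^4 + 7/3y^3 - 2y^2 + 13/3y - 4/3 to the basis.

S(h_1,k_3): leading monomials are coprime, so the S-polynomial reduces to 0 (Buchberger's first criterion).
S(h_2,k_3): leading monomials are coprime, so the S-polynomial reduces to 0 (Buchberger's first criterion).
Every S-polynomial of the final basis reduces to 0, so we have a Gröbner basis.
Inter-reduce: drop elements whose leading term is divisible by another's, tail-reduce, and make monic.
Reduced Gröbner basis: {x - y^2 + 3y - 2, y^4 - 7/3y^3 + 2y^2 - 13/3y + 4/3}.

The bases are distinct; the ideals are different.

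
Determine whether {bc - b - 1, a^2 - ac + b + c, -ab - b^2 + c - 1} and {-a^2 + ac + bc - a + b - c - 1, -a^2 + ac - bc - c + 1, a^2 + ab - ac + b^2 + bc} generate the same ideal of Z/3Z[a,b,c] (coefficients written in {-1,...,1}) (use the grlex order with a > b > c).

No, the ideals differ.

Two ideals are equal iff their reduced Gröbner bases coincide (the reduced basis is unique for a fixed ordering).
Buchberger on the first generating set:
f_1 = bc - b - 1, LT = bc.
f_2 = a^2 - ac + b + c, LT = a^2.
f_3 = -ab - b^2 + c - 1, LT = ab.

S(f_1,f_3): lcm = abc. S = -b^2c - ab + c^2 - a - c.
  leading term b^2c: subtract (-b)·f_1 from -b^2c - ab + c^2 - a - c → -ab - b^2 + c^2 - a - b - c
  leading term ab: subtract (1)·f_3 from -ab - b^2 + c^2 - a - b - c → c^2 - a - b + c + 1
  leading term c^2: no divisor's leading term divides it; move c^2 to the remainder.
  leading term a: no divisor's leading term divides it; move -a to the remainder.
  leading term b: no divisor's leading term divides it; move -b to the remainder.
  leading term c: no divisor's leading term divides it; move c to the remainder.
  leading term 1: no divisor's leading term divides it; move 1 to the remainder.
  remainder c^2 - a - b + c + 1 ≠ 0; add g_4 = c^2 - a - b + c + 1 to the basis.

S(f_2,f_3): lcm = a^2b. S = -ab^2 - abc + ac + b^2 + bc - a.
  leading term ab^2: subtract (b)·f_3 from -ab^2 - abc + ac + b^2 + bc - a → -abc + b^3 + ac + b^2 - a + b
  leading term abc: subtract (-a)·f_1 from -abc + b^3 + ac + b^2 - a + b → b^3 - ab + ac + b^2 + a + b
  leading term b^3: no divisor's leading term divides it; move b^3 to the remainder.
  leading term ab: subtract (1)·f_3 from -ab + ac + b^2 + a + b → ac - b^2 + a + b - c + 1
  leading term ac: no divisor's leading term divides it; move ac to the remainder.
  leading term b^2: no divisor's leading term divides it; move -b^2 to the remainder.
  leading term a: no divisor's leading term divides it; move a to the remainder.
  leading term b: no divisor's leading term divides it; move b to the remainder.
  leading term c: no divisor's leading term divides it; move -c to the remainder.
  leading term 1: no divisor's leading term divides it; move 1 to the remainder.
  remainder b^3 + ac - b^2 + a + b - c + 1 ≠ 0; add g_5 = b^3 + ac - b^2 + a + b - c + 1 to the basis.

The other S-polynomials (S(f_1,f_2), S(f_1,g_4), S(f_2,g_4), S(f_3,g_4), S(f_1,g_5), S(f_2,g_5), S(f_3,g_5), S(g_4,g_5)) all reduce to 0 modulo the current basis, so we have a Gröbner basis.
Inter-reduce: drop elements whose leading term is divisible by another's, tail-reduce, and make monic.
Reduced Gröbner basis: {b^3 + ac - b^2 + a + b - c + 1, a^2 - ac + b + c, ab + b^2 - c + 1, bc - b - 1, c^2 - a - b + c + 1}.

Buchberger on the second generating set:
h_1 = -a^2 + ac + bc - a + b - c - 1, LT = a^2.
h_2 = -a^2 + ac - bc - c + 1, LT = a^2.
h_3 = a^2 + ab - ac + b^2 + bc, LT = a^2.

S(h_1,h_2): lcm = a^2. S = bc + a - b - 1.
  leading term bc: no divisor's leading term divides it; move bc to the remainder.
  leading term a: no divisor's leading term divides it; move a to the remainder.
  leading term b: no divisor's leading term divides it; move -b to the remainder.
  leading term 1: no divisor's leading term divides it; move -1 to the remainder.
  remainder bc + a - b - 1 ≠ 0; add k_4 = bc + a - b - 1 to the basis.

S(h_1,h_3): lcm = a^2. S = -ab - b^2 + bc + a - b + c + 1.
  leading term ab: no divisor's leading term divides it; move -ab to the remainder.
  leading term b^2: no divisor's leading term divides it; move -b^2 to the remainder.
  leading term bc: subtract (1)·k_4 from bc + a - b + c + 1 → c - 1
  leading term c: no divisor's leading term divides it; move c to the remainder.
  leading term 1: no divisor's leading term divides it; move -1 to the remainder.
  remainder -ab - b^2 + c - 1 ≠ 0; add k_5 = -ab - b^2 + c - 1 to the basis.

S(h_1,k_5): lcm = a^2b. S = -ab^2 - abc - b^2c + ab + ac - b^2 + bc - a + b.
  leading term ab^2: subtract (b)·k_5 from -ab^2 - abc - b^2c + ab + ac - b^2 + bc - a + b → -abc + b^3 - b^2c + ab + ac - b^2 - a - b
  leading term abc: subtract (-a)·k_4 from -abc + b^3 - b^2c + ab + ac - b^2 - a - b → b^3 - b^2c + a^2 + ac - b^2 + a - b
  leading term b^3: no divisor's leading term divides it; move b^3 to the remainder.
  leading term b^2c: subtract (-b)·k_4 from -b^2c + a^2 + ac - b^2 + a - b → a^2 + ab + ac + b^2 + a + b
  leading term a^2: subtract (-1)·h_1 from a^2 + ab + ac + b^2 + a + b → ab - ac + b^2 + bc - b - c - 1
  leading term ab: subtract (-1)·k_5 from ab - ac + b^2 + bc - b - c - 1 → -ac + bc - b + 1
  leading term ac: no divisor's leading term divides it; move -ac to the remainder.
  leading term bc: subtract (1)·k_4 from bc - b + 1 → -a - 1
  leading term a: no divisor's leading term divides it; move -a to the remainder.
  leading term 1: no divisor's leading term divides it; move -1 to the remainder.
  remainder b^3 - ac - a - 1 ≠ 0; add k_6 = b^3 - ac - a - 1 to the basis.

S(k_4,k_5): lcm = abc. S = -b^2c + a^2 - ab + c^2 - a - c.
  leading term b^2c: subtract (-b)·k_4 from -b^2c + a^2 - ab + c^2 - a - c → a^2 - b^2 + c^2 - a - b - c
  leading term a^2: subtract (-1)·h_1 from a^2 - b^2 + c^2 - a - b - c → ac - b^2 + bc + c^2 + a + c - 1
  leading term ac: no divisor's leading term divides it; move ac to the remainder.
  leading term b^2: no divisor's leading term divides it; move -b^2 to the remainder.
  leading term bc: subtract (1)·k_4 from bc + c^2 + a + c - 1 → c^2 + b + c
  leading term c^2: no divisor's leading term divides it; move c^2 to the remainder.
  leading term b: no divisor's leading term divides it; move b to the remainder.
  leading term c: no divisor's leading term divides it; move c to the remainder.
  remainder ac - b^2 + c^2 + b + c ≠ 0; add k_7 = ac - b^2 + c^2 + b + c to the basis.

S(k_4,k_6): lcm = b^3c. S = ab^2 + ac^2 - b^3 + ac - b^2 + c.
  leading term ab^2: subtract (-b)·k_5 from ab^2 + ac^2 - b^3 + ac - b^2 + c → ac^2 + b^3 + ac - b^2 + bc - b + c
  leading term ac^2: subtract (c)·k_7 from ac^2 + b^3 + ac - b^2 + bc - b + c → b^3 + b^2c - c^3 + ac - b^2 - c^2 - b + c
  leading term b^3: subtract (1)·k_6 from b^3 + b^2c - c^3 + ac - b^2 - c^2 - b + c → b^2c - c^3 - ac - b^2 - c^2 + a - b + c + 1
  leading term b^2c: subtract (b)·k_4 from b^2c - c^3 - ac - b^2 - c^2 + a - b + c + 1 → -c^3 - ab - ac - c^2 + a + c + 1
  leading term c^3: no divisor's leading term divides it; move -c^3 to the remainder.
  leading term ab: subtract (1)·k_5 from -ab - ac - c^2 + a + c + 1 → -ac + b^2 - c^2 + a - 1
  leading term ac: subtract (-1)·k_7 from -ac + b^2 - c^2 + a - 1 → a + b + c - 1
  leading term a: no divisor's leading term divides it; move a to the remainder.
  leading term b: no divisor's leading term divides it; move b to the remainder.
  leading term c: no divisor's leading term divides it; move c to the remainder.
  leading term 1: no divisor's leading term divides it; move -1 to the remainder.
  remainder -c^3 + a + b + c - 1 ≠ 0; add k_8 = -c^3 + a + b + c - 1 to the basis.

The other S-polynomials (S(h_2,h_3), S(h_1,k_4), S(h_2,k_4), S(h_3,k_4), S(h_2,k_5), S(h_3,k_5), S(h_1,k_6), S(h_2,k_6), S(h_3,k_6), S(k_5,k_6), S(h_1,k_7), S(h_2,k_7), S(h_3,k_7), S(k_4,k_7), S(k_5,k_7), S(k_6,k_7), S(h_1,k_8), S(h_2,k_8), S(h_3,k_8), S(k_4,k_8), S(k_5,k_8), S(k_6,k_8), S(k_7,k_8)) all reduce to 0 modulo the current basis, so we have a Gröbner basis.
Inter-reduce: drop elements whose leading term is divisible by another's, tail-reduce, and make monic.
Reduced Gröbner basis: {b^3 - b^2 + c^2 - a + b + c - 1, c^3 - a - b - c + 1, a^2 - b^2 + c^2 - a - b - c, ab + b^2 - c + 1, ac - b^2 + c^2 + b + c, bc + a - b - 1}.

The bases are distinct; the ideals are different.
The same test decides containment: I ⊆ J iff every generator of I reduces to 0 modulo a Gröbner basis of J.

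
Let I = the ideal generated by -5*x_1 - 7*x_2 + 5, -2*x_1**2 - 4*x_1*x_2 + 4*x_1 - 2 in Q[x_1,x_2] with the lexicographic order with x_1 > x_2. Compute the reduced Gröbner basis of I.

The reduced Gröbner basis is the canonical form of the ideal for this ordering.

f_1 = -5*x_1 - 7*x_2 + 5, LT = x_1.
f_2 = -2*x_1**2 - 4*x_1*x_2 + 4*x_1 - 2, LT = x_1**2.

S(f_1,f_2): lcm = x_1**2. S = -3/5*x_1*x_2 + x_1 - 1.
  leading term x_1*x_2: subtract (3/25*x_2)·f_1 from -3/5*x_1*x_2 + x_1 - 1 → x_1 + 21/25*x_2**2 - 3/5*x_2 - 1
  leading term x_1: subtract (-1/5)·f_1 from x_1 + 21/25*x_2**2 - 3/5*x_2 - 1 → 21/25*x_2**2 - 2*x_2
  leading term x_2**2: no divisor's leading term divides it; move 21/25*x_2**2 to the remainder.
  leading term x_2: no divisor's leading term divides it; move -2*x_2 to the remainder.
  remainder 21/25*x_2**2 - 2*x_2 ≠ 0; add g_3 = 21/25*x_2**2 - 2*x_2 to the basis.

The other S-polynomials (S(f_1,g_3), S(f_2,g_3)) all reduce to 0 modulo the current basis, so we have a Gröbner basis.
Inter-reduce: drop elements whose leading term is divisible by another's, tail-reduce, and make monic.

G = {x_1 + 7/5*x_2 - 1, x_2**2 - 50/21*x_2}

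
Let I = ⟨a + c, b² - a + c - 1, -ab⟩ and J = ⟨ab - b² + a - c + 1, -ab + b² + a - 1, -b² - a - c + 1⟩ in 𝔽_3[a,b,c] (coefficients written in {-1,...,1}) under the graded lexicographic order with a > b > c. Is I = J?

No, the ideals differ.

Equality of ideals is decidable: compute both reduced Gröbner bases (unique for the ordering) and check whether they agree.
Buchberger on the first generating set:
f_1 = a + c, LT = a.
f_2 = b² - a + c - 1, LT = b².
f_3 = -ab, LT = ab.

S(f_1,f_3): lcm = ab. S = bc.
  reduce S modulo (f_1, f_2, f_3):
  remainder bc ≠ 0; add g_4 = bc to the basis.

S(f_2,f_3): lcm = ab². S = -a² + ac - a.
  reduce S modulo (f_1, f_2, f_3, g_4):
  remainder c² + c ≠ 0; add g_5 = c² + c to the basis.

The other S-polynomials (S(f_1,f_2), S(f_1,g_4), S(f_2,g_4), S(f_3,g_4), S(f_1,g_5), S(f_2,g_5), S(f_3,g_5), S(g_4,g_5)) all reduce to 0 modulo the current basis, so we have a Gröbner basis.
Inter-reduce: drop elements whose leading term is divisible by another's, tail-reduce, and make monic.
Reduced Gröbner basis: {b² - c - 1, bc, c² + c, a + c}.

Buchberger on the second generating set:
h_1 = ab - b² + a - c + 1, LT = ab.
h_2 = -ab + b² + a - 1, LT = ab.
h_3 = -b² - a - c + 1, LT = b².

S(h_1,h_2): lcm = ab. S = -a - c.
  reduce S modulo (h_1, h_2, h_3):
  remainder -a - c ≠ 0; add k_4 = -a - c to the basis.

S(h_2,h_3): lcm = ab². S = -b³ - a² - ab - ac + a + b.
  reduce S modulo (h_1, h_2, h_3, k_4):
  remainder bc - c ≠ 0; add k_5 = bc - c to the basis.

The other S-polynomials (S(h_1,h_3), S(h_1,k_4), S(h_2,k_4), S(h_3,k_4), S(h_1,k_5), S(h_2,k_5), S(h_3,k_5), S(k_4,k_5)) all reduce to 0 modulo the current basis, so we have a Gröbner basis.
Inter-reduce: drop elements whose leading term is divisible by another's, tail-reduce, and make monic.
Reduced Gröbner basis: {b² - 1, bc - c, a + c}.

The bases are distinct; the ideals are different.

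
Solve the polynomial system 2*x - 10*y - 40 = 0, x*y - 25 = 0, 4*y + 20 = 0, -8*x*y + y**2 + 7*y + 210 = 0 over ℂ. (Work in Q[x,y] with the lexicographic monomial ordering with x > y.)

{(-5, -5)}

Compute a lex Gröbner basis by Buchberger's algorithm.
f_1 = 2*x - 10*y - 40, LT = x.
f_2 = x*y - 25, LT = x*y.
f_3 = 4*y + 20, LT = y.
f_4 = -8*x*y + y**2 + 7*y + 210, LT = x*y.

S(f_1,f_2): lcm = x*y. S = -5*y**2 - 20*y + 25.
  leading term y**2: subtract (-5/4*y)·f_3 from -5*y**2 - 20*y + 25 → 5*y + 25
  leading term y: subtract (5/4)·f_3 from 5*y + 25 → 0
  remainder 0.

S(f_1,f_3): leading monomials are coprime, so the S-polynomial reduces to 0 (Buchberger's first criterion).
S(f_1,f_4): lcm = x*y. S = -39/8*y**2 - 153/8*y + 105/4.
  leading term y**2: subtract (-39/32*y)·f_3 from -39/8*y**2 - 153/8*y + 105/4 → 21/4*y + 105/4
  leading term y: subtract (21/16)·f_3 from 21/4*y + 105/4 → 0
  remainder 0.

S(f_2,f_3): lcm = x*y. S = -5*x - 25.
  leading term x: subtract (-5/2)·f_1 from -5*x - 25 → -25*y - 125
  leading term y: subtract (-25/4)·f_3 from -25*y - 125 → 0
  remainder 0.

S(f_2,f_4): lcm = x*y. S = 1/8*y**2 + 7/8*y + 5/4.
  leading term y**2: subtract (1/32*y)·f_3 from 1/8*y**2 + 7/8*y + 5/4 → 1/4*y + 5/4
  leading term y: subtract (1/16)·f_3 from 1/4*y + 5/4 → 0
  remainder 0.

S(f_3,f_4): lcm = x*y. S = 5*x + 1/8*y**2 + 7/8*y + 105/4.
  leading term x: subtract (5/2)·f_1 from 5*x + 1/8*y**2 + 7/8*y + 105/4 → 1/8*y**2 + 207/8*y + 505/4
  leading term y**2: subtract (1/32*y)·f_3 from 1/8*y**2 + 207/8*y + 505/4 → 101/4*y + 505/4
  leading term y: subtract (101/16)·f_3 from 101/4*y + 505/4 → 0
  remainder 0.

Every S-polynomial of the final basis reduces to 0, so we have a Gröbner basis.
Inter-reduce: drop elements whose leading term is divisible by another's, tail-reduce, and make monic.
Reduced Gröbner basis: {x + 5, y + 5}.

The lex basis is triangular: the last element involves only y. Solving y + 5 = 0 gives y ∈ {-5}; substituting each value into the earlier elements determines the remaining variables.
  y = -5: the earlier basis element becomes x + 5 = 0, giving x = -5 — point (-5, -5).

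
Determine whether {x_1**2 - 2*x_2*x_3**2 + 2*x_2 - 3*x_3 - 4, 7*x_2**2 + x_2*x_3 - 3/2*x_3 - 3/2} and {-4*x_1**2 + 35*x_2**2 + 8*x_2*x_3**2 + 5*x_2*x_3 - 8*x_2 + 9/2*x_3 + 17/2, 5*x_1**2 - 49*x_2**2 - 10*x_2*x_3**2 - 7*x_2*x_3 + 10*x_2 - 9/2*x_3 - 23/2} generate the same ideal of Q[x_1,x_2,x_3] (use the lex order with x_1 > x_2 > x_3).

No, the ideals differ.

Equality of ideals is decidable: compute both reduced Gröbner bases (unique for the ordering) and check whether they agree.
Buchberger on the first generating set:
f_1 = x_1**2 - 2*x_2*x_3**2 + 2*x_2 - 3*x_3 - 4, LT = x_1**2.
f_2 = 7*x_2**2 + x_2*x_3 - 3/2*x_3 - 3/2, LT = x_2**2.

S(f_1,f_2): leading monomials are coprime, so the S-polynomial reduces to 0 (Buchberger's first criterion).
Every S-polynomial of the final basis reduces to 0, so we have a Gröbner basis.
Inter-reduce: drop elements whose leading term is divisible by another's, tail-reduce, and make monic.
Reduced Gröbner basis: {x_1**2 - 2*x_2*x_3**2 + 2*x_2 - 3*x_3 - 4, x_2**2 + 1/7*x_2*x_3 - 3/14*x_3 - 3/14}.

Buchberger on the second generating set:
h_1 = -4*x_1**2 + 35*x_2**2 + 8*x_2*x_3**2 + 5*x_2*x_3 - 8*x_2 + 9/2*x_3 + 17/2, LT = x_1**2.
h_2 = 5*x_1**2 - 49*x_2**2 - 10*x_2*x_3**2 - 7*x_2*x_3 + 10*x_2 - 9/2*x_3 - 23/2, LT = x_1**2.

S(h_1,h_2): lcm = x_1**2. S = 21/20*x_2**2 + 3/20*x_2*x_3 - 9/40*x_3 + 7/40.
  leading term x_2**2: no divisor's leading term divides it; move 21/20*x_2**2 to the remainder.
  leading term x_2*x_3: no divisor's leading term divides it; move 3/20*x_2*x_3 to the remainder.
  leading term x_3: no divisor's leading term divides it; move -9/40*x_3 to the remainder.
  leading term 1: no divisor's leading term divides it; move 7/40 to the remainder.
  remainder 21/20*x_2**2 + 3/20*x_2*x_3 - 9/40*x_3 + 7/40 ≠ 0; add k_3 = 21/20*x_2**2 + 3/20*x_2*x_3 - 9/40*x_3 + 7/40 to the basis.

S(h_1,k_3): leading monomials are coprime, so the S-polynomial reduces to 0 (Buchberger's first criterion).
S(h_2,k_3): leading monomials are coprime, so the S-polynomial reduces to 0 (Buchberger's first criterion).
Every S-polynomial of the final basis reduces to 0, so we have a Gröbner basis.
Inter-reduce: drop elements whose leading term is divisible by another's, tail-reduce, and make monic.
Reduced Gröbner basis: {x_1**2 - 2*x_2*x_3**2 + 2*x_2 - 3*x_3 - 2/3, x_2**2 + 1/7*x_2*x_3 - 3/14*x_3 + 1/6}.

The bases are distinct; the ideals are different.
The same test decides containment: I ⊆ J iff every generator of I reduces to 0 modulo a Gröbner basis of J.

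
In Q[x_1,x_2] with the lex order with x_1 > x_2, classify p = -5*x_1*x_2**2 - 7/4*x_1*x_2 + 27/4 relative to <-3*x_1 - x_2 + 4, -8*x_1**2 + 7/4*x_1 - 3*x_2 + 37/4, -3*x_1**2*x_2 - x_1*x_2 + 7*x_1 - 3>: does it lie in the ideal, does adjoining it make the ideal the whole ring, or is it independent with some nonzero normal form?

First compute the reduced Gröbner basis of I by Buchberger's algorithm.
f_1 = -3*x_1 - x_2 + 4, LT = x_1.
f_2 = -8*x_1**2 + 7/4*x_1 - 3*x_2 + 37/4, LT = x_1**2.
f_3 = -3*x_1**2*x_2 - x_1*x_2 + 7*x_1 - 3, LT = x_1**2*x_2.

S(f_1,f_2): lcm = x_1**2. S = 1/3*x_1*x_2 - 107/96*x_1 - 3/8*x_2 + 37/32.
  leading term x_1*x_2: subtract (-1/9*x_2)·f_1 from 1/3*x_1*x_2 - 107/96*x_1 - 3/8*x_2 + 37/32 → -107/96*x_1 - 1/9*x_2**2 + 5/72*x_2 + 37/32
  leading term x_1: subtract (107/288)·f_1 from -107/96*x_1 - 1/9*x_2**2 + 5/72*x_2 + 37/32 → -1/9*x_2**2 + 127/288*x_2 - 95/288
  leading term x_2**2: no divisor's leading term divides it; move -1/9*x_2**2 to the remainder.
  leading term x_2: no divisor's leading term divides it; move 127/288*x_2 to the remainder.
  leading term 1: no divisor's leading term divides it; move -95/288 to the remainder.
  remainder -1/9*x_2**2 + 127/288*x_2 - 95/288 ≠ 0; add h_4 = -1/9*x_2**2 + 127/288*x_2 - 95/288 to the basis.

S(f_1,f_3): lcm = x_1**2*x_2. S = 1/3*x_1*x_2**2 - 5/3*x_1*x_2 + 7/3*x_1 - 1.
  leading term x_1*x_2**2: subtract (-1/9*x_2**2)·f_1 from 1/3*x_1*x_2**2 - 5/3*x_1*x_2 + 7/3*x_1 - 1 → -5/3*x_1*x_2 + 7/3*x_1 - 1/9*x_2**3 + 4/9*x_2**2 - 1
  leading term x_1*x_2: subtract (5/9*x_2)·f_1 from -5/3*x_1*x_2 + 7/3*x_1 - 1/9*x_2**3 + 4/9*x_2**2 - 1 → 7/3*x_1 - 1/9*x_2**3 + x_2**2 - 20/9*x_2 - 1
  leading term x_1: subtract (-7/9)·f_1 from 7/3*x_1 - 1/9*x_2**3 + x_2**2 - 20/9*x_2 - 1 → -1/9*x_2**3 + x_2**2 - 3*x_2 + 19/9
  leading term x_2**3: subtract (x_2)·h_4 from -1/9*x_2**3 + x_2**2 - 3*x_2 + 19/9 → 161/288*x_2**2 - 769/288*x_2 + 19/9
  leading term x_2**2: subtract (-161/32)·h_4 from 161/288*x_2**2 - 769/288*x_2 + 19/9 → -1387/3072*x_2 + 1387/3072
  leading term x_2: no divisor's leading term divides it; move -1387/3072*x_2 to the remainder.
  leading term 1: no divisor's leading term divides it; move 1387/3072 to the remainder.
  remainder -1387/3072*x_2 + 1387/3072 ≠ 0; add h_5 = -1387/3072*x_2 + 1387/3072 to the basis.

The other S-polynomials (S(f_2,f_3), S(f_1,h_4), S(f_2,h_4), S(f_3,h_4), S(f_1,h_5), S(f_2,h_5), S(f_3,h_5), S(h_4,h_5)) all reduce to 0 modulo the current basis, so we have a Gröbner basis.
Inter-reduce: drop elements whose leading term is divisible by another's, tail-reduce, and make monic.
Reduced Gröbner basis: {x_1 - 1, x_2 - 1}.
Label its elements g_1 = x_1 - 1, g_2 = x_2 - 1.

Reduce p = -5*x_1*x_2**2 - 7/4*x_1*x_2 + 27/4 modulo G:
  leading term x_1*x_2**2: subtract (-5*x_2**2)·g_1 from -5*x_1*x_2**2 - 7/4*x_1*x_2 + 27/4 → -7/4*x_1*x_2 - 5*x_2**2 + 27/4
  leading term x_1*x_2: subtract (-7/4*x_2)·g_1 from -7/4*x_1*x_2 - 5*x_2**2 + 27/4 → -5*x_2**2 - 7/4*x_2 + 27/4
  leading term x_2**2: subtract (-5*x_2)·g_2 from -5*x_2**2 - 7/4*x_2 + 27/4 → -27/4*x_2 + 27/4
  leading term x_2: subtract (-27/4)·g_2 from -27/4*x_2 + 27/4 → 0
  normal form = 0.
Since the normal form is 0, p ∈ I.

-5*x_1*x_2**2 - 7/4*x_1*x_2 + 27/4 lies in I (it reduces to 0).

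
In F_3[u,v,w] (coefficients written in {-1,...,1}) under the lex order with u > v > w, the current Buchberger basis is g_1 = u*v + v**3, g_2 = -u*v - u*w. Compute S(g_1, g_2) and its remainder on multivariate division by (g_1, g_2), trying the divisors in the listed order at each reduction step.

S(g_1, g_2) = -u*w + v**3; remainder on division = -u*w + v**3.

lcm(LM(g_1), LM(g_2)) = u*v.
S = (lcm/LT(g_1))·g_1 − (lcm/LT(g_2))·g_2 = -u*w + v**3.
Reduce S modulo (g_1, g_2) in that order:
  leading term u*w: no divisor's leading term divides it; move -u*w to the remainder.
  leading term v**3: no divisor's leading term divides it; move v**3 to the remainder.
The remainder -u*w + v**3 is nonzero, so it would be added as the next basis element.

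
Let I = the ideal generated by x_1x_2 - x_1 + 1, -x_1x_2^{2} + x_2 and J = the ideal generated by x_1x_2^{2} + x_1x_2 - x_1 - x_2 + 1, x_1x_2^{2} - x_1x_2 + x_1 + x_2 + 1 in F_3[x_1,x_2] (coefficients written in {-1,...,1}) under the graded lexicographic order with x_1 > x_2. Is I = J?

Two ideals are equal iff their reduced Gröbner bases coincide (the reduced basis is unique for a fixed ordering).
Buchberger on the first generating set:
f_1 = x_1x_2 - x_1 + 1, LT = x_1x_2.
f_2 = -x_1x_2^{2} + x_2, LT = x_1x_2^{2}.

S(f_1,f_2): lcm = x_1x_2^{2}. S = -x_1x_2 - x_2.
  reduce S modulo (f_1, f_2):
  remainder -x_1 - x_2 + 1 ≠ 0; add g_3 = -x_1 - x_2 + 1 to the basis.

S(f_1,g_3): lcm = x_1x_2. S = -x_2^{2} - x_1 + x_2 + 1.
  reduce S modulo (f_1, f_2, g_3):
  remainder -x_2^{2} - x_2 ≠ 0; add g_4 = -x_2^{2} - x_2 to the basis.

The other S-polynomials (S(f_2,g_3), S(f_1,g_4), S(f_2,g_4), S(g_3,g_4)) all reduce to 0 modulo the current basis, so we have a Gröbner basis.
Inter-reduce: drop elements whose leading term is divisible by another's, tail-reduce, and make monic.
Reduced Gröbner basis: {x_2^{2} + x_2, x_1 + x_2 - 1}.

Buchberger on the second generating set:
h_1 = x_1x_2^{2} + x_1x_2 - x_1 - x_2 + 1, LT = x_1x_2^{2}.
h_2 = x_1x_2^{2} - x_1x_2 + x_1 + x_2 + 1, LT = x_1x_2^{2}.

S(h_1,h_2): lcm = x_1x_2^{2}. S = -x_1x_2 + x_1 + x_2.
  reduce S modulo (h_1, h_2):
  remainder -x_1x_2 + x_1 + x_2 ≠ 0; add k_3 = -x_1x_2 + x_1 + x_2 to the basis.

S(h_1,k_3): lcm = x_1x_2^{2}. S = -x_1x_2 + x_2^{2} - x_1 - x_2 + 1.
  reduce S modulo (h_1, h_2, k_3):
  remainder x_2^{2} + x_1 + x_2 + 1 ≠ 0; add k_4 = x_2^{2} + x_1 + x_2 + 1 to the basis.

S(h_1,k_4): lcm = x_1x_2^{2}. S = -x_1^{2} + x_1 - x_2 + 1.
  reduce S modulo (h_1, h_2, k_3, k_4):
  remainder -x_1^{2} + x_1 - x_2 + 1 ≠ 0; add k_5 = -x_1^{2} + x_1 - x_2 + 1 to the basis.

The other S-polynomials (S(h_2,k_3), S(h_2,k_4), S(k_3,k_4), S(h_1,k_5), S(h_2,k_5), S(k_3,k_5), S(k_4,k_5)) all reduce to 0 modulo the current basis, so we have a Gröbner basis.
Inter-reduce: drop elements whose leading term is divisible by another's, tail-reduce, and make monic.
Reduced Gröbner basis: {x_1^{2} - x_1 + x_2 - 1, x_1x_2 - x_1 - x_2, x_2^{2} + x_1 + x_2 + 1}.

Since the reduced bases disagree, the two ideals are not the same.

No, the ideals differ.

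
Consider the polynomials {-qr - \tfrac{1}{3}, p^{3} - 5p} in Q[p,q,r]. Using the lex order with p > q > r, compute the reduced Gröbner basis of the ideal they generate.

f_1 = -qr - \tfrac{1}{3}, LT = qr.
f_2 = p^{3} - 5p, LT = p^{3}.

The S-polynomials (S(f_1,f_2)) all reduce to 0 modulo the current basis, so we have a Gröbner basis.

G = {p^{3} - 5p, qr + \tfrac{1}{3}}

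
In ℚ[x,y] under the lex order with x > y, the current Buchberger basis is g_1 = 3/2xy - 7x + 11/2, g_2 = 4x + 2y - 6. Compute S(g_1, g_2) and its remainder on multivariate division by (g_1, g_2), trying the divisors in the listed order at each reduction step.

lcm(LM(g_1), LM(g_2)) = xy.
S = (lcm/LT(g_1))·g_1 − (lcm/LT(g_2))·g_2 = -14/3x - ½y² + 3/2y + 11/3.
Reduce S modulo (g_1, g_2) in that order:
  leading term x: subtract (-7/6)·g_2 from -14/3x - ½y² + 3/2y + 11/3 → -½y² + 23/6y - 10/3
  leading term y²: no divisor's leading term divides it; move -½y² to the remainder.
  leading term y: no divisor's leading term divides it; move 23/6y to the remainder.
  leading term 1: no divisor's leading term divides it; move -10/3 to the remainder.
The remainder -½y² + 23/6y - 10/3 is nonzero, so it would be added as the next basis element.

S(g_1, g_2) = -14/3x - ½y² + 3/2y + 11/3; remainder on division = -½y² + 23/6y - 10/3.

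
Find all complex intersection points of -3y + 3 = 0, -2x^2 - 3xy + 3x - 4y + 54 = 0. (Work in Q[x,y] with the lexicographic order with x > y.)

Compute a lex Gröbner basis by Buchberger's algorithm.
f_1 = -3y + 3, LT = y.
f_2 = -2x^2 - 3xy + 3x - 4y + 54, LT = x^2.

The S-polynomials (S(f_1,f_2)) all reduce to 0 modulo the current basis, so we have a Gröbner basis.
Inter-reduce: drop elements whose leading term is divisible by another's, tail-reduce, and make monic.
Reduced Gröbner basis: {x^2 - 25, y - 1}.

Elimination: the polynomial y - 1 lies in the elimination ideal for y, so y ∈ {1}. For each such y, the remaining basis elements (now univariate) give the rest of the solution.
  y = 1: the earlier basis element becomes x^2 - 25 = 0, giving x = -5, 5 — points (-5, 1), (5, 1).

{(-5, 1), (5, 1)}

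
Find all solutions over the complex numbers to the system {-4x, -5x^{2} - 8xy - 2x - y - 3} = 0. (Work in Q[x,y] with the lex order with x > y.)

{(0, -3)}

Compute a lex Gröbner basis by Buchberger's algorithm.
f_1 = -4x, LT = x.
f_2 = -5x^{2} - 8xy - 2x - y - 3, LT = x^{2}.

S(f_1,f_2): lcm = x^{2}. S = -\tfrac{8}{5}xy - \tfrac{2}{5}x - \tfrac{1}{5}y - \tfrac{3}{5}.
  reduce S modulo (f_1, f_2):
  remainder -\tfrac{1}{5}y - \tfrac{3}{5} ≠ 0; add h_3 = -\tfrac{1}{5}y - \tfrac{3}{5} to the basis.

The other S-polynomials (S(f_1,h_3), S(f_2,h_3)) all reduce to 0 modulo the current basis, so we have a Gröbner basis.
Inter-reduce: drop elements whose leading term is divisible by another's, tail-reduce, and make monic.
Reduced Gröbner basis: {x, y + 3}.

Elimination: the polynomial y + 3 lies in the elimination ideal for y, so y ∈ {-3}. For each such y, the remaining basis elements (now univariate) give the rest of the solution.
  y = -3: the earlier basis element becomes x = 0, giving x = 0 — point (0, -3).
Zero-dimensionality of the ideal guarantees finitely many solutions over ℂ.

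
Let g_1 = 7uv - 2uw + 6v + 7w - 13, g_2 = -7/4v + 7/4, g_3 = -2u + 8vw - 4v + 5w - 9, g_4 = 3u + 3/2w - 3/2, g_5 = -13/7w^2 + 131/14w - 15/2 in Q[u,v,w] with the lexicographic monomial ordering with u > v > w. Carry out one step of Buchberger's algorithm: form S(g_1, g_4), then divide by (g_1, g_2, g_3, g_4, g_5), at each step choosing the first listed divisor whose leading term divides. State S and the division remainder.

lcm(LM(g_1), LM(g_4)) = uv.
S = (lcm/LT(g_1))·g_1 − (lcm/LT(g_4))·g_4 = -2/7uw - 1/2vw + 19/14v + w - 13/7.
Reduce S modulo (g_1, g_2, g_3, g_4, g_5) in that order:
  leading term uw: subtract (1/7w)·g_3 from -2/7uw - 1/2vw + 19/14v + w - 13/7 → -8/7vw^2 + 1/14vw + 19/14v - 5/7w^2 + 16/7w - 13/7
  leading term vw^2: subtract (32/49w^2)·g_2 from -8/7vw^2 + 1/14vw + 19/14v - 5/7w^2 + 16/7w - 13/7 → 1/14vw + 19/14v - 13/7w^2 + 16/7w - 13/7
  leading term vw: subtract (-2/49w)·g_2 from 1/14vw + 19/14v - 13/7w^2 + 16/7w - 13/7 → 19/14v - 13/7w^2 + 33/14w - 13/7
  leading term v: subtract (-38/49)·g_2 from 19/14v - 13/7w^2 + 33/14w - 13/7 → -13/7w^2 + 33/14w - 1/2
  leading term w^2: subtract (1)·g_5 from -13/7w^2 + 33/14w - 1/2 → -7w + 7
  leading term w: no divisor's leading term divides it; move -7w to the remainder.
  leading term 1: no divisor's leading term divides it; move 7 to the remainder.
The remainder -7w + 7 is nonzero, so it would be added as the next basis element.

S(g_1, g_4) = -2/7uw - 1/2vw + 19/14v + w - 13/7; remainder on division = -7w + 7.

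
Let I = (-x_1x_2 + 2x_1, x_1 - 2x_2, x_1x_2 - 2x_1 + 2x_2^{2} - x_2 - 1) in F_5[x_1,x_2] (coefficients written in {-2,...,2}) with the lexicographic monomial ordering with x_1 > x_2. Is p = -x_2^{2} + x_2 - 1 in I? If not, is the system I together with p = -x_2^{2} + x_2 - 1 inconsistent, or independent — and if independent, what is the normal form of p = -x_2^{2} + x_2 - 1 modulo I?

First compute the reduced Gröbner basis of I by Buchberger's algorithm.
f_1 = -x_1x_2 + 2x_1, LT = x_1x_2.
f_2 = x_1 - 2x_2, LT = x_1.
f_3 = x_1x_2 - 2x_1 + 2x_2^{2} - x_2 - 1, LT = x_1x_2.

S(f_1,f_2): lcm = x_1x_2. S = -2x_1 + 2x_2^{2}.
  leading term x_1: subtract (-2)·f_2 from -2x_1 + 2x_2^{2} → 2x_2^{2} + x_2
  leading term x_2^{2}: no divisor's leading term divides it; move 2x_2^{2} to the remainder.
  leading term x_2: no divisor's leading term divides it; move x_2 to the remainder.
  remainder 2x_2^{2} + x_2 ≠ 0; add h_4 = 2x_2^{2} + x_2 to the basis.

S(f_1,f_3): lcm = x_1x_2. S = -2x_2^{2} + x_2 + 1.
  leading term x_2^{2}: subtract (-1)·h_4 from -2x_2^{2} + x_2 + 1 → 2x_2 + 1
  leading term x_2: no divisor's leading term divides it; move 2x_2 to the remainder.
  leading term 1: no divisor's leading term divides it; move 1 to the remainder.
  remainder 2x_2 + 1 ≠ 0; add h_5 = 2x_2 + 1 to the basis.

S(f_2,f_3): lcm = x_1x_2. S = 2x_1 + x_2^{2} + x_2 + 1.
  leading term x_1: subtract (2)·f_2 from 2x_1 + x_2^{2} + x_2 + 1 → x_2^{2} + 1
  leading term x_2^{2}: subtract (-2)·h_4 from x_2^{2} + 1 → 2x_2 + 1
  leading term x_2: subtract (1)·h_5 from 2x_2 + 1 → 0
  remainder 0.

S(f_1,h_4): lcm = x_1x_2^{2}. S = 0.
  remainder 0.

S(f_2,h_4): leading monomials are coprime, so the S-polynomial reduces to 0 (Buchberger's first criterion).
S(f_3,h_4): lcm = x_1x_2^{2}. S = 2x_2^{3} - x_2^{2} - x_2.
  leading term x_2^{3}: subtract (x_2)·h_4 from 2x_2^{3} - x_2^{2} - x_2 → -2x_2^{2} - x_2
  leading term x_2^{2}: subtract (-1)·h_4 from -2x_2^{2} - x_2 → 0
  remainder 0.

S(f_1,h_5): lcm = x_1x_2. S = 0.
  remainder 0.

S(f_2,h_5): leading monomials are coprime, so the S-polynomial reduces to 0 (Buchberger's first criterion).
S(f_3,h_5): lcm = x_1x_2. S = 2x_2^{2} - x_2 - 1.
  leading term x_2^{2}: subtract (1)·h_4 from 2x_2^{2} - x_2 - 1 → -2x_2 - 1
  leading term x_2: subtract (-1)·h_5 from -2x_2 - 1 → 0
  remainder 0.

S(h_4,h_5): lcm = x_2^{2}. S = 0.
  remainder 0.

Every S-polynomial of the final basis reduces to 0, so we have a Gröbner basis.
Inter-reduce: drop elements whose leading term is divisible by another's, tail-reduce, and make monic.
Reduced Gröbner basis: {x_1 + 1, x_2 - 2}.
Label its elements g_1 = x_1 + 1, g_2 = x_2 - 2.

Reduce p = -x_2^{2} + x_2 - 1 modulo G:
  leading term x_2^{2}: subtract (-x_2)·g_2 from -x_2^{2} + x_2 - 1 → -x_2 - 1
  leading term x_2: subtract (-1)·g_2 from -x_2 - 1 → 2
  leading term 1: no divisor's leading term divides it; move 2 to the remainder.
  normal form = 2.
The normal form is nonzero, so p ∉ I. Since p minus its normal form lies in I, I + (p) = I + (r) where r = 2; decide whether this ideal is the whole ring.
Here r = 2 is a nonzero constant, hence a unit: 1 ∈ I + (p), the Gröbner basis of I + (p) is {1}, and the enlarged system has no common solution — adjoining p is inconsistent.

Adjoining -x_2^{2} + x_2 - 1 makes the ideal the whole ring: the system is inconsistent.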